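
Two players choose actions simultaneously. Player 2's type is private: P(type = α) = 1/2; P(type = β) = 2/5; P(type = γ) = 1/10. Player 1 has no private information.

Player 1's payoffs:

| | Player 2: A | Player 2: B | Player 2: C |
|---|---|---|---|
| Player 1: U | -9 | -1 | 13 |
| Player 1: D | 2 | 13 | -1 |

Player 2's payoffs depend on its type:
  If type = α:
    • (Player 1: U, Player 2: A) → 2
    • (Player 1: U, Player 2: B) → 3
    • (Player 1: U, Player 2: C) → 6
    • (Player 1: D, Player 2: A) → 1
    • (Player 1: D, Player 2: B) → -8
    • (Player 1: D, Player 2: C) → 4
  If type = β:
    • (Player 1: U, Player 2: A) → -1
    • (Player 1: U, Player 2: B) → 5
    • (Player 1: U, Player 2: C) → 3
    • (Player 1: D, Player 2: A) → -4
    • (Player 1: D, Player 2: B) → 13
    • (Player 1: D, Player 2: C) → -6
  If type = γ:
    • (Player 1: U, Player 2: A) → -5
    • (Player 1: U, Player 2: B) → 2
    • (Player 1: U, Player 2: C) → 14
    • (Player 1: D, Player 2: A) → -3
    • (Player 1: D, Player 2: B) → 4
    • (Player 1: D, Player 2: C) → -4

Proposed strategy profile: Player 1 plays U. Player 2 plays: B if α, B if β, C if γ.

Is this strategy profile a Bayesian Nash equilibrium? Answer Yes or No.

No

Player 1 plays U: E[U] = 1/2·(-1) + 2/5·(-1) + 1/10·(13) = 2/5; E[D] = 58/5. Not best-responding. ✗
Player 2 (type α), facing U: A gives 2, B gives 3, C gives 6. Proposed B is not best — profitable deviation exists. ✗
Player 2 (type β), facing U: A gives -1, B gives 5, C gives 3. Proposed B is best. ✓
Player 2 (type γ), facing U: A gives -5, B gives 2, C gives 14. Proposed C is best. ✓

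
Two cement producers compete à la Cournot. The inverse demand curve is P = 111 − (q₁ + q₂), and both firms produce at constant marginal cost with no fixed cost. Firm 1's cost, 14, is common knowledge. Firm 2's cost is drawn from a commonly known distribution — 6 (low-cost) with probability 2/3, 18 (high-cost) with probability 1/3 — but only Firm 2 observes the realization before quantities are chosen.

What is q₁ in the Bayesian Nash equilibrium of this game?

Type-c best response for Firm 2: q₂(c) = (111 − c)/2 − q₁/2.
Firm 1 maximizes expected profit; its first-order condition is 111 − 2q₁ − E[q₂] − 14 = 0.
Substituting E[q₂] and solving: E[c₂] = 10, so q₁ = (111 − 2·14 + 10)/3 = 31.

31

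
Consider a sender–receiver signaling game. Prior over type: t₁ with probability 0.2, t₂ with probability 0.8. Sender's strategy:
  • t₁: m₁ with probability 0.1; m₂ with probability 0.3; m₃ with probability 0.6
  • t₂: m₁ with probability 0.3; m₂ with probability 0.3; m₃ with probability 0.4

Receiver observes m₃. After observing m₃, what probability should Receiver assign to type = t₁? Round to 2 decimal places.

Apply Bayes' rule using the sender's strategy as the likelihood.
P(m₃) = 0.2·0.6 + 0.8·0.4 = 0.44
P(t₁ | m₃) = (0.2·0.6) / 0.44 = 0.12 / 0.44 = 0.272727

0.27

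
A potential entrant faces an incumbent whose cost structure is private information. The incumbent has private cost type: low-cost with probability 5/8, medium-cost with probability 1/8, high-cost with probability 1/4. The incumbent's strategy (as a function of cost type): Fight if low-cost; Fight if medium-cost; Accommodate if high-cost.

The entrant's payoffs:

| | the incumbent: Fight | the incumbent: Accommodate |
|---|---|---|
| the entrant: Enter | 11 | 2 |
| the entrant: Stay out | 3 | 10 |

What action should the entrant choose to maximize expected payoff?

Compute the entrant's expected payoff for each action, taking the expectation over the incumbent's type.
E[Enter] = 5/8·(11) + 1/8·(11) + 1/4·(2) = 35/4
E[Stay out] = 5/8·(3) + 1/8·(3) + 1/4·(10) = 19/4
Best response: Enter (35/4 is the largest).

Enter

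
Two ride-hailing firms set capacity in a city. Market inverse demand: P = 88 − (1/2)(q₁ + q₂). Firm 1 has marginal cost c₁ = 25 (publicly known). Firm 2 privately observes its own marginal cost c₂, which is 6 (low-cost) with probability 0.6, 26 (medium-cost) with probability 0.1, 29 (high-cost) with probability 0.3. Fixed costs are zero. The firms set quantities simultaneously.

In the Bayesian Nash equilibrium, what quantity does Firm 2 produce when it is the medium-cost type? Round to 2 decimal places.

Type-c best response for Firm 2: q₂(c) = (88 − c) − q₁/2.
Firm 1 maximizes expected profit; its first-order condition is 88 − q₁ − (1/2)E[q₂] − 25 = 0.
Substituting E[q₂] and solving: E[c₂] = 14.9, so q₁ = (88 − 2·25 + 14.9)/(3/2) = 35.2667.
q₂(medium-cost) = (88 − 26 − (1/2)·35.2667) = 44.3667.

44.37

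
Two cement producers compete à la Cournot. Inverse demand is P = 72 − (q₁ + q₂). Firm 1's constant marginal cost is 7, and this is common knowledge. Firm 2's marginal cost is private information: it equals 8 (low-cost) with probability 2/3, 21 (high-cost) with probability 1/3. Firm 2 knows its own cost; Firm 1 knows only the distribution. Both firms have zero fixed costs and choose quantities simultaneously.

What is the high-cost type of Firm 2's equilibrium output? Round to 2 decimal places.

Firm 2 with cost c maximizes (72 − (q₁+q₂) − c)·q₂, giving q₂(c) = (72 − c − q₁)/2.
E[c₂] = 2/3·8 + 1/3·21 = 12.3333
Firm 1's FOC against E[q₂] yields q₁ = (72 − 2·7 + E[c₂])/3 = (72 − 14 + 12.3333)/3 = 23.4444.
q₂(high-cost) = (72 − 21 − 23.4444)/2 = 13.7778.

13.78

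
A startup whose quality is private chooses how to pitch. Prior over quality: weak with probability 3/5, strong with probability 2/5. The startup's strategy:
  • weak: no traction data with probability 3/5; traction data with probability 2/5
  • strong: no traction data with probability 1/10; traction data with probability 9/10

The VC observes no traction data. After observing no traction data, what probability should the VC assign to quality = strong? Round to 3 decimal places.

P(no traction data) = (3/5)·(3/5) + (2/5)·(1/10) = 2/5
P(strong | no traction data) = ((2/5)·(1/10)) / (2/5) = (1/25) / (2/5) = 1/10

0.100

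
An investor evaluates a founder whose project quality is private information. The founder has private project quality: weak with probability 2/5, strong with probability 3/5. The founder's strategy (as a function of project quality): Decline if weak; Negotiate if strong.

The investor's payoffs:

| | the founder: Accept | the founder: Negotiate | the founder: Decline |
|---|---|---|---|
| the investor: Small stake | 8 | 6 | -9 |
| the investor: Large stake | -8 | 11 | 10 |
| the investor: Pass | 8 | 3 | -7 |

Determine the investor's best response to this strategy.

Large stake

E[Small stake] = 2/5·(-9) + 3/5·(6) = 0
E[Large stake] = 2/5·(10) + 3/5·(11) = 53/5
E[Pass] = 2/5·(-7) + 3/5·(3) = -1
Best response: Large stake (53/5 is the largest).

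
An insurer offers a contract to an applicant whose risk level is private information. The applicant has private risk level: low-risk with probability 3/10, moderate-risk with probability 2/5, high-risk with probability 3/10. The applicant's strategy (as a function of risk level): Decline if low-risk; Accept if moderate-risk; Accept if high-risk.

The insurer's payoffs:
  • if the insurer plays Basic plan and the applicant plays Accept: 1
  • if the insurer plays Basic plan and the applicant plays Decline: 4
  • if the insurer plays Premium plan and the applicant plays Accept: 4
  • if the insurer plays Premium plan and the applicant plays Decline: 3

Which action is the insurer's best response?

Premium plan

Compute the insurer's expected payoff for each action, taking the expectation over the applicant's type.
E[Basic plan] = 3/10·(4) + 2/5·(1) + 3/10·(1) = 19/10
E[Premium plan] = 3/10·(3) + 2/5·(4) + 3/10·(4) = 37/10
Best response: Premium plan (37/10 is the largest).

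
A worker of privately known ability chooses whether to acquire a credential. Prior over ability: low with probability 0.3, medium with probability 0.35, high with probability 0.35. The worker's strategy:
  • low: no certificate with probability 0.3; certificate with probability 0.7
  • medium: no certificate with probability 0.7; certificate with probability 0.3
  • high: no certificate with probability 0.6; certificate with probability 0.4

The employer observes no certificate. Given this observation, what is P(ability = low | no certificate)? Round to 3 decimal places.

P(no certificate) = 0.3·0.3 + 0.35·0.7 + 0.35·0.6 = 0.545
P(low | no certificate) = (0.3·0.3) / 0.545 = 0.09 / 0.545 = 0.165138

0.165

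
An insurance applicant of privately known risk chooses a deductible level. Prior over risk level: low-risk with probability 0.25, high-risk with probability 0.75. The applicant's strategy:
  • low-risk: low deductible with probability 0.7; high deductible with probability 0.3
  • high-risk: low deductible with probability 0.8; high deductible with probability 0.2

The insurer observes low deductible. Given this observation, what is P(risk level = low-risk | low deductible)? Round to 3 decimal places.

0.226

P(low deductible) = 0.25·0.7 + 0.75·0.8 = 0.775
P(low-risk | low deductible) = (0.25·0.7) / 0.775 = 0.175 / 0.775 = 0.225806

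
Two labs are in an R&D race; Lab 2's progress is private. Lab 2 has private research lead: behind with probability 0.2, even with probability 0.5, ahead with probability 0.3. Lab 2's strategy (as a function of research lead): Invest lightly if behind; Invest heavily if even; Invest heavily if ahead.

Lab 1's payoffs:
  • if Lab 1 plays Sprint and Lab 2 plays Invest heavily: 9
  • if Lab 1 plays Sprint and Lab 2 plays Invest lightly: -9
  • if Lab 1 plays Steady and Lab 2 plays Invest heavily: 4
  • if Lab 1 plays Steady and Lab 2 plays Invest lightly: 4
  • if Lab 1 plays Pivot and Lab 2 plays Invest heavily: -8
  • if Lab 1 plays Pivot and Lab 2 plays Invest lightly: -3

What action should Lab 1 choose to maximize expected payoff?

E[Sprint] = 0.2·(-9) + 0.5·(9) + 0.3·(9) = 5.4
E[Steady] = 0.2·(4) + 0.5·(4) + 0.3·(4) = 4
E[Pivot] = 0.2·(-3) + 0.5·(-8) + 0.3·(-8) = -7
Best response: Sprint (5.4 is the largest).

Sprint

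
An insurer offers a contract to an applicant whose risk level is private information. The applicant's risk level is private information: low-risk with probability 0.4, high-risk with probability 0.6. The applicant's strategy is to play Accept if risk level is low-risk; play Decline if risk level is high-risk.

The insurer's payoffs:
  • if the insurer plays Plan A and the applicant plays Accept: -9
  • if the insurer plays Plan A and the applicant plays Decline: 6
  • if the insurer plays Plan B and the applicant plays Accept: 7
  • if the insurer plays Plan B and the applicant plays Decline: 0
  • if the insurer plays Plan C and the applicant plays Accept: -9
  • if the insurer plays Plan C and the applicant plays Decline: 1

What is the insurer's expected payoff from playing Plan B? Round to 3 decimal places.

2.800

Take the expectation over the applicant's risk level, weighting each type's action by its prior probability.
E[Plan B] = 0.4·7 + 0.6·0 = 2.8 + 0 = 2.8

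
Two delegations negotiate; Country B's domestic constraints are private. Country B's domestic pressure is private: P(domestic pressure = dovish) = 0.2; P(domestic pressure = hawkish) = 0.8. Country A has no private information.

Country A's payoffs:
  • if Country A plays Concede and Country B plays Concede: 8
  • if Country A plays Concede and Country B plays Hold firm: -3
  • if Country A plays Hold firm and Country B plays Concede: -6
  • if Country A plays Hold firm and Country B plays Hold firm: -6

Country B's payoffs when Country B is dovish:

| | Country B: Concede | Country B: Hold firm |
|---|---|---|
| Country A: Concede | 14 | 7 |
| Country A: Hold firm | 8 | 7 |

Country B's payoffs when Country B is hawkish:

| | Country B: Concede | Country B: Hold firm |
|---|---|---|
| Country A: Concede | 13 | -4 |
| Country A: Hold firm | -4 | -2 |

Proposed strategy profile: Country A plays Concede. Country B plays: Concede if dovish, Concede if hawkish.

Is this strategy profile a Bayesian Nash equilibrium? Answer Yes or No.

Yes

A profile is a BNE iff every type of every player is best-responding given beliefs about the other side.
Country A plays Concede: E[Concede] = 0.2·(8) + 0.8·(8) = 8; E[Hold firm] = -6. Best-responding. ✓
Country B (domestic pressure dovish), facing Concede: Concede gives 14, Hold firm gives 7. Proposed Concede is best. ✓
Country B (domestic pressure hawkish), facing Concede: Concede gives 13, Hold firm gives -4. Proposed Concede is best. ✓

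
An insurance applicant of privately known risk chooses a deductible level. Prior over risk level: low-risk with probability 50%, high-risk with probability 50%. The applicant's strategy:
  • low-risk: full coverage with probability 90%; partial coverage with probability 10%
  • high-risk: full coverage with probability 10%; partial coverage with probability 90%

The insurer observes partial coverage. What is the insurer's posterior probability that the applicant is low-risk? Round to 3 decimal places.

Apply Bayes' rule using the sender's strategy as the likelihood.
P(partial coverage) = 0.5·0.1 + 0.5·0.9 = 0.5
P(low-risk | partial coverage) = (0.5·0.1) / 0.5 = 0.05 / 0.5 = 0.1

0.100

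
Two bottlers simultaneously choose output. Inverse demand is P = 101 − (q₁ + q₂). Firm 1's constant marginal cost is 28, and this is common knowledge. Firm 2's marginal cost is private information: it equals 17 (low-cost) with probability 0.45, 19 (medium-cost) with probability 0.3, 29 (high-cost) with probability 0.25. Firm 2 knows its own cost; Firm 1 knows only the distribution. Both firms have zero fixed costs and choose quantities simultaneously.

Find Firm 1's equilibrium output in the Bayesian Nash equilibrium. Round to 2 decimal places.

21.87

Type-c best response for Firm 2: q₂(c) = (101 − c)/2 − q₁/2.
Firm 1 maximizes expected profit; its first-order condition is 101 − 2q₁ − E[q₂] − 28 = 0.
Substituting E[q₂] and solving: E[c₂] = 20.6, so q₁ = (101 − 2·28 + 20.6)/3 = 21.8667.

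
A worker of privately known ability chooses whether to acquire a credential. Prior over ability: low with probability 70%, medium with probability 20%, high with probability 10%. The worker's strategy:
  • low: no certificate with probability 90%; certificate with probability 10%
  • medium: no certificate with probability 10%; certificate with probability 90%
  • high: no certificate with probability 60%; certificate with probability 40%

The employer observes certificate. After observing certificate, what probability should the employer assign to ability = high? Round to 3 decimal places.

P(certificate) = 0.7·0.1 + 0.2·0.9 + 0.1·0.4 = 0.29
P(high | certificate) = (0.1·0.4) / 0.29 = 0.04 / 0.29 = 0.137931

0.138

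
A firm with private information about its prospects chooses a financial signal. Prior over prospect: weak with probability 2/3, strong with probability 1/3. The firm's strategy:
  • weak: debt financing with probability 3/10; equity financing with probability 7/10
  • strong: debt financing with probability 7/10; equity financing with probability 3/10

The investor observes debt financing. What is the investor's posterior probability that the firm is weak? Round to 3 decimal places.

0.462

Apply Bayes' rule using the sender's strategy as the likelihood.
P(debt financing) = (2/3)·(3/10) + (1/3)·(7/10) = 13/30
P(weak | debt financing) = ((2/3)·(3/10)) / (13/30) = (1/5) / (13/30) = 6/13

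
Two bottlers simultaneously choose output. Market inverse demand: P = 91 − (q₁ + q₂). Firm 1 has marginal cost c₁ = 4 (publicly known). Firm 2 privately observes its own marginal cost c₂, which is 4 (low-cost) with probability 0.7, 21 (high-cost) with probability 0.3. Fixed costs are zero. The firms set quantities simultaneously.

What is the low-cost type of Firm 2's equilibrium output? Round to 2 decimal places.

28.15

Type-c best response for Firm 2: q₂(c) = (91 − c)/2 − q₁/2.
Firm 1 maximizes expected profit; its first-order condition is 91 − 2q₁ − E[q₂] − 4 = 0.
Substituting E[q₂] and solving: E[c₂] = 9.1, so q₁ = (91 − 2·4 + 9.1)/3 = 30.7.
q₂(low-cost) = (91 − 4 − 30.7)/2 = 28.15.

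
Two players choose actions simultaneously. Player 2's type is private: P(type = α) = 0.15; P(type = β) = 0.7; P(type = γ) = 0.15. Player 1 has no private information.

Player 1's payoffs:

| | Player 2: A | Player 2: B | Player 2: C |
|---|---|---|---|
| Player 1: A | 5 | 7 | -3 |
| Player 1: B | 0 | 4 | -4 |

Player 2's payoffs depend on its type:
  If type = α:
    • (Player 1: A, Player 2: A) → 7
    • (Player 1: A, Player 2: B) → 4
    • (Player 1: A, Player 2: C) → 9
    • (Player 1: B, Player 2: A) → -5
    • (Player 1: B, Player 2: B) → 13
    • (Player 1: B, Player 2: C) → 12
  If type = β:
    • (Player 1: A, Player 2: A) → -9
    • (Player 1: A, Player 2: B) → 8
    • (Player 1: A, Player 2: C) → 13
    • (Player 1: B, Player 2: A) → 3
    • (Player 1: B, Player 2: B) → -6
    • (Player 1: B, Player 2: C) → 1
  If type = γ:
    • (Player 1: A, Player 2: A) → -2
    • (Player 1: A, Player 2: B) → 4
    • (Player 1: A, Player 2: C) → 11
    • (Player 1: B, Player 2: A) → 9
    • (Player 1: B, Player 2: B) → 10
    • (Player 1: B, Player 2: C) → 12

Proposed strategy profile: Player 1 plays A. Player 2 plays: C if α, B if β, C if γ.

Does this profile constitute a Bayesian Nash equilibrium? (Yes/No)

No

Player 1 plays A: E[A] = 0.15·(-3) + 0.7·(7) + 0.15·(-3) = 4; E[B] = 1.6. Best-responding. ✓
Player 2 (type α), facing A: A gives 7, B gives 4, C gives 9. Proposed C is best. ✓
Player 2 (type β), facing A: A gives -9, B gives 8, C gives 13. Proposed B is not best — profitable deviation exists. ✗
Player 2 (type γ), facing A: A gives -2, B gives 4, C gives 11. Proposed C is best. ✓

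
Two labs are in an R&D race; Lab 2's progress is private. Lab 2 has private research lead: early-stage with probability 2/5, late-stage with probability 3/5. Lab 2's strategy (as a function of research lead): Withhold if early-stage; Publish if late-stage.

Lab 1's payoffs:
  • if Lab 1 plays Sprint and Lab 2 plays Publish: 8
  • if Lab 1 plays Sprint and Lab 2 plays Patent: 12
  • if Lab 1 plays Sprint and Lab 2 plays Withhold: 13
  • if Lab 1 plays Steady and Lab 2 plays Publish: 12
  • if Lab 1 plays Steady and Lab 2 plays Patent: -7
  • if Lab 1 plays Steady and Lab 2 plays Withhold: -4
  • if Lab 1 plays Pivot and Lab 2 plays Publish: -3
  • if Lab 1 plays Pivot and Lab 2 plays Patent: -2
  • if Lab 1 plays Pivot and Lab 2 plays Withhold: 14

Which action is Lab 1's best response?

Sprint

E[Sprint] = 2/5·(13) + 3/5·(8) = 10
E[Steady] = 2/5·(-4) + 3/5·(12) = 28/5
E[Pivot] = 2/5·(14) + 3/5·(-3) = 19/5
Best response: Sprint (10 is the largest).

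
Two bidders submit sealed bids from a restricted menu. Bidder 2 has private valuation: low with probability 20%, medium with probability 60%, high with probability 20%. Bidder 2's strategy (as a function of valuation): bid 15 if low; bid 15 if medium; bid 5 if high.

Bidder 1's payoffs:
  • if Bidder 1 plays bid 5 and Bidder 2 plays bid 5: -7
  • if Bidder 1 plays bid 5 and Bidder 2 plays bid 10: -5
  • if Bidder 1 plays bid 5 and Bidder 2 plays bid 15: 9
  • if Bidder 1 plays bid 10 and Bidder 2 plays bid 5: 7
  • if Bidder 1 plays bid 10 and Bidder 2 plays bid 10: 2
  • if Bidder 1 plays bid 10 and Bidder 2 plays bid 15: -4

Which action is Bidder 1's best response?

E[bid 5] = 0.2·(9) + 0.6·(9) + 0.2·(-7) = 5.8
E[bid 10] = 0.2·(-4) + 0.6·(-4) + 0.2·(7) = -1.8
Best response: bid 5 (5.8 is the largest).

bid 5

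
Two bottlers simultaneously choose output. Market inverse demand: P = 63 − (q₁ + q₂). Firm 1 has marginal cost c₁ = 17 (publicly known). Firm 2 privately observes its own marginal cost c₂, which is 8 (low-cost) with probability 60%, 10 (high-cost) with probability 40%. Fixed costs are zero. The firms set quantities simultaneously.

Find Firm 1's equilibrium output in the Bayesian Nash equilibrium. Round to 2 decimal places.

Type-c best response for Firm 2: q₂(c) = (63 − c)/2 − q₁/2.
Firm 1 maximizes expected profit; its first-order condition is 63 − 2q₁ − E[q₂] − 17 = 0.
Substituting E[q₂] and solving: E[c₂] = 8.8, so q₁ = (63 − 2·17 + 8.8)/3 = 12.6.

12.60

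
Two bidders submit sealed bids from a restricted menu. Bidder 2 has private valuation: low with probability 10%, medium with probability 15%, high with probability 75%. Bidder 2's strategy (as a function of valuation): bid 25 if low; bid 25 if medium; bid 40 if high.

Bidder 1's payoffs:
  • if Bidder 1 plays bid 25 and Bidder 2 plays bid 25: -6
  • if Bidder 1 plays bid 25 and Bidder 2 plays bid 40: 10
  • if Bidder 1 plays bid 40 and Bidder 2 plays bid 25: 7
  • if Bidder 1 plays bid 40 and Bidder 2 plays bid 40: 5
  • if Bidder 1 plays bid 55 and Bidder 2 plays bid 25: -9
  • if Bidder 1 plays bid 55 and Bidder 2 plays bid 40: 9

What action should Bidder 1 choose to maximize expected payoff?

bid 25

E[bid 25] = 0.1·(-6) + 0.15·(-6) + 0.75·(10) = 6
E[bid 40] = 0.1·(7) + 0.15·(7) + 0.75·(5) = 5.5
E[bid 55] = 0.1·(-9) + 0.15·(-9) + 0.75·(9) = 4.5
Best response: bid 25 (6 is the largest).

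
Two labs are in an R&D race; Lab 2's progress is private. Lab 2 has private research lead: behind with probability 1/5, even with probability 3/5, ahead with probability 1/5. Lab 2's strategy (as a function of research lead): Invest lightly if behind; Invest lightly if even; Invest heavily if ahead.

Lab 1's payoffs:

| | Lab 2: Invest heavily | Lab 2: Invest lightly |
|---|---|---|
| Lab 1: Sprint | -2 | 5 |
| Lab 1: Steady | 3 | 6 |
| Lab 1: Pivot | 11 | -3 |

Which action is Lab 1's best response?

E[Sprint] = 1/5·(5) + 3/5·(5) + 1/5·(-2) = 18/5
E[Steady] = 1/5·(6) + 3/5·(6) + 1/5·(3) = 27/5
E[Pivot] = 1/5·(-3) + 3/5·(-3) + 1/5·(11) = -1/5
Best response: Steady (27/5 is the largest).

Steady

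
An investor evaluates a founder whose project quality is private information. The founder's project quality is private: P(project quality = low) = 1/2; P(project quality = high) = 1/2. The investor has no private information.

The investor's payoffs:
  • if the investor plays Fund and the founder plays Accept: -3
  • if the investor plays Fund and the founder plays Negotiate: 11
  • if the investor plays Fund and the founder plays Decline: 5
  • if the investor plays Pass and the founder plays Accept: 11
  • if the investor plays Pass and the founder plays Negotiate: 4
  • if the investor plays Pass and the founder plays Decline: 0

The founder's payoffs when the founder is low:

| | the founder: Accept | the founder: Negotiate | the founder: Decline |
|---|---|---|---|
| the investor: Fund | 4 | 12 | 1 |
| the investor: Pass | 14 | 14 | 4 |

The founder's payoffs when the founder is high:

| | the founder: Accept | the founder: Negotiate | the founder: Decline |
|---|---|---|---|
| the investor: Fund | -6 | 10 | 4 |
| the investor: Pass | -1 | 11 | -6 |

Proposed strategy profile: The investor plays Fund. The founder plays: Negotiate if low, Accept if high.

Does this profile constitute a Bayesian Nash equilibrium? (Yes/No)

The investor plays Fund: E[Fund] = 1/2·(11) + 1/2·(-3) = 4; E[Pass] = 15/2. Not best-responding. ✗
The founder (project quality low), facing Fund: Accept gives 4, Negotiate gives 12, Decline gives 1. Proposed Negotiate is best. ✓
The founder (project quality high), facing Fund: Accept gives -6, Negotiate gives 10, Decline gives 4. Proposed Accept is not best — profitable deviation exists. ✗

No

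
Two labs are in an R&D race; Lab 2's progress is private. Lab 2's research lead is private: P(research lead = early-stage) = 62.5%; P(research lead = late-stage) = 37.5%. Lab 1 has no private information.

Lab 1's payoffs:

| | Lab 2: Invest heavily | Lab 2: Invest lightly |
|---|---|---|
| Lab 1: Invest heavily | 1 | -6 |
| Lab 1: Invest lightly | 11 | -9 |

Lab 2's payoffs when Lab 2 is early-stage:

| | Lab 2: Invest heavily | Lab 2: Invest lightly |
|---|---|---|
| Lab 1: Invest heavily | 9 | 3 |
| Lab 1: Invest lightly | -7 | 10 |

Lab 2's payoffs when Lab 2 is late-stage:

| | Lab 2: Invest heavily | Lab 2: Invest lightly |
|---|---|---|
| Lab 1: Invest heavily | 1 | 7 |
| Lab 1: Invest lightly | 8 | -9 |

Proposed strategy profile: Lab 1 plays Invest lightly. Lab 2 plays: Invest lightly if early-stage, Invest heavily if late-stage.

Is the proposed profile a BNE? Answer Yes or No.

Lab 1 plays Invest lightly: E[Invest lightly] = 0.625·(-9) + 0.375·(11) = -1.5; E[Invest heavily] = -3.375. Best-responding. ✓
Lab 2 (research lead early-stage), facing Invest lightly: Invest heavily gives -7, Invest lightly gives 10. Proposed Invest lightly is best. ✓
Lab 2 (research lead late-stage), facing Invest lightly: Invest heavily gives 8, Invest lightly gives -9. Proposed Invest heavily is best. ✓

Yes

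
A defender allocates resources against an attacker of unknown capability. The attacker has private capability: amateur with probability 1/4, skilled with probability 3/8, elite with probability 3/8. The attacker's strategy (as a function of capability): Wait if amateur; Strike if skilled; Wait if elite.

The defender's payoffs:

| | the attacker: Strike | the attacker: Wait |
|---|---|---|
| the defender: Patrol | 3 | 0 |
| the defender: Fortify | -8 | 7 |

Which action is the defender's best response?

Fortify

E[Patrol] = 1/4·(0) + 3/8·(3) + 3/8·(0) = 9/8
E[Fortify] = 1/4·(7) + 3/8·(-8) + 3/8·(7) = 11/8
Best response: Fortify (11/8 is the largest).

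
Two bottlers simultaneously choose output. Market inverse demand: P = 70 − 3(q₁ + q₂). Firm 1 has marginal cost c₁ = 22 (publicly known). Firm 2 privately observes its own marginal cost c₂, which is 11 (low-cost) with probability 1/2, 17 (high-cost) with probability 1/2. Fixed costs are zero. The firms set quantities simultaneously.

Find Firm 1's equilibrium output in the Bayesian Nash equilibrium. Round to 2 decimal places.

Each type of Firm 2 best-responds to q₁; Firm 1 best-responds to the expected q₂ over Firm 2's types.
Firm 2 with cost c maximizes (70 − 3(q₁+q₂) − c)·q₂, giving q₂(c) = (70 − c − 3q₁)/6.
E[c₂] = 1/2·11 + 1/2·17 = 14
Firm 1's FOC against E[q₂] yields q₁ = (70 − 2·22 + E[c₂])/9 = (70 − 44 + 14)/9 = 4.44444.

4.44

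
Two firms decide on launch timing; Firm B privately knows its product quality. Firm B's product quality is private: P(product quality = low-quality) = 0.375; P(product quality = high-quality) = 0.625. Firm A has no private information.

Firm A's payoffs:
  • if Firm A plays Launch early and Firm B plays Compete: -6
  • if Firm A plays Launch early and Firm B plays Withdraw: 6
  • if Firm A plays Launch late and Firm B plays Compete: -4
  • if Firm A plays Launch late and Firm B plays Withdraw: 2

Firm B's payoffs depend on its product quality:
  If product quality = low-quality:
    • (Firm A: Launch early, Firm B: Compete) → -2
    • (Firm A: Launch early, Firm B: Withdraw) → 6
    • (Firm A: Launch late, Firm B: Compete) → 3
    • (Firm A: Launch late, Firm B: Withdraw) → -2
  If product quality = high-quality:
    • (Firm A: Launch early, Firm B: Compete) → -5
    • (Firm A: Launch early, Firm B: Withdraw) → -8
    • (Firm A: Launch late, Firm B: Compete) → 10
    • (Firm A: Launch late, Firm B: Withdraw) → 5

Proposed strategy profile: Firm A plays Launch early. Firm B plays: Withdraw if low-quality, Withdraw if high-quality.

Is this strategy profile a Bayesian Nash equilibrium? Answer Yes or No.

A profile is a BNE iff every type of every player is best-responding given beliefs about the other side.
Firm A plays Launch early: E[Launch early] = 0.375·(6) + 0.625·(6) = 6; E[Launch late] = 2. Best-responding. ✓
Firm B (product quality low-quality), facing Launch early: Compete gives -2, Withdraw gives 6. Proposed Withdraw is best. ✓
Firm B (product quality high-quality), facing Launch early: Compete gives -5, Withdraw gives -8. Proposed Withdraw is not best — profitable deviation exists. ✗

No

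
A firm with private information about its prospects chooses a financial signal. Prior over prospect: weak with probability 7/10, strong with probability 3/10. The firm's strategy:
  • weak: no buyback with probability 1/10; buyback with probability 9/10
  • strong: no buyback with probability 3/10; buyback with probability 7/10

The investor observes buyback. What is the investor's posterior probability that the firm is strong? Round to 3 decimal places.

0.250

P(buyback) = (7/10)·(9/10) + (3/10)·(7/10) = 21/25
P(strong | buyback) = ((3/10)·(7/10)) / (21/25) = (21/100) / (21/25) = 1/4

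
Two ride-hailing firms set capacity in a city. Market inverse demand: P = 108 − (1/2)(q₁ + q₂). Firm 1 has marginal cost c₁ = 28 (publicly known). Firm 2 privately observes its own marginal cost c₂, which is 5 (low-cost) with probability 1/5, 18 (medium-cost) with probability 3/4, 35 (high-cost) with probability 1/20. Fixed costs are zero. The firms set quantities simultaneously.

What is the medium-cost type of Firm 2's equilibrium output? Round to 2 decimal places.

Type-c best response for Firm 2: q₂(c) = (108 − c) − q₁/2.
Firm 1 maximizes expected profit; its first-order condition is 108 − q₁ − (1/2)E[q₂] − 28 = 0.
Substituting E[q₂] and solving: E[c₂] = 16.25, so q₁ = (108 − 2·28 + 16.25)/(3/2) = 45.5.
q₂(medium-cost) = (108 − 18 − (1/2)·45.5) = 67.25.

67.25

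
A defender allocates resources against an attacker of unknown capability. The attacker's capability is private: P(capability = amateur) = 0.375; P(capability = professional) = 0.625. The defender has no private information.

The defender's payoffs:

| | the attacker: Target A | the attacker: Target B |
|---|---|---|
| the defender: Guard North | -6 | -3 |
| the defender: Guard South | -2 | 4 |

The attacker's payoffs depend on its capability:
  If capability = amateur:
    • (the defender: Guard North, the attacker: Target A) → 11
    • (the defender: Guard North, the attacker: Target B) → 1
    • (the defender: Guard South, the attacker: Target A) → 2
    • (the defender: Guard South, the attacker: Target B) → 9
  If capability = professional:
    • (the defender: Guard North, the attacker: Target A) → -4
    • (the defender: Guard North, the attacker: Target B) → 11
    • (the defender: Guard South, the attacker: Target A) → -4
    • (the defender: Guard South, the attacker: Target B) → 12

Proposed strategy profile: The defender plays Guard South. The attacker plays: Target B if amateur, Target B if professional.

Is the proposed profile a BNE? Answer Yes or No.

The defender plays Guard South: E[Guard South] = 0.375·(4) + 0.625·(4) = 4; E[Guard North] = -3. Best-responding. ✓
The attacker (capability amateur), facing Guard South: Target A gives 2, Target B gives 9. Proposed Target B is best. ✓
The attacker (capability professional), facing Guard South: Target A gives -4, Target B gives 12. Proposed Target B is best. ✓

Yes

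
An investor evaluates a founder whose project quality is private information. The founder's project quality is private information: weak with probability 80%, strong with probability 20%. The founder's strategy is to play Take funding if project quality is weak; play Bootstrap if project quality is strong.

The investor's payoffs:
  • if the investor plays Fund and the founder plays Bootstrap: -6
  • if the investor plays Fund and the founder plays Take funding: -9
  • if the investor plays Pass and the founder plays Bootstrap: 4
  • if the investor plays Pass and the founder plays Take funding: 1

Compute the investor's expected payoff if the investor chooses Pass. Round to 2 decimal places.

E[Pass] = 0.8·1 + 0.2·4 = 0.8 + 0.8 = 1.6

1.60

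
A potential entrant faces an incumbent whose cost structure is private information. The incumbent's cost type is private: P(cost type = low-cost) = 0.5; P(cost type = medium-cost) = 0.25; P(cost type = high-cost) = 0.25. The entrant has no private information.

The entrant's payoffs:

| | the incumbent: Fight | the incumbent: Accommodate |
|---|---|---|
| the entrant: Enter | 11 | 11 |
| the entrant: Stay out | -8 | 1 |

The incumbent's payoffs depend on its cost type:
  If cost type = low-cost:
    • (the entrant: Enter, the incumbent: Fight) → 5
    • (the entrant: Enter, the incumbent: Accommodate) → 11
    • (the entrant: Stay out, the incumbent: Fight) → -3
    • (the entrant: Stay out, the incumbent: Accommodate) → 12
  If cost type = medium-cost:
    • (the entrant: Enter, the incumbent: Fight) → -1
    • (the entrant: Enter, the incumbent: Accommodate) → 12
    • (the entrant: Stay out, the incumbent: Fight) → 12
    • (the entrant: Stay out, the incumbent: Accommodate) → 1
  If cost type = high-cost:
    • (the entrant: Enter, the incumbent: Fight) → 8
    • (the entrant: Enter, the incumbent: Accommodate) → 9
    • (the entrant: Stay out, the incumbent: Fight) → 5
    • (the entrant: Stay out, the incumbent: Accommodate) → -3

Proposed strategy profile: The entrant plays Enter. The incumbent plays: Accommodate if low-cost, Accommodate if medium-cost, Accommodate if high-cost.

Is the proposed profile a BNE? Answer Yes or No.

Yes

The entrant plays Enter: E[Enter] = 0.5·(11) + 0.25·(11) + 0.25·(11) = 11; E[Stay out] = 1. Best-responding. ✓
The incumbent (cost type low-cost), facing Enter: Fight gives 5, Accommodate gives 11. Proposed Accommodate is best. ✓
The incumbent (cost type medium-cost), facing Enter: Fight gives -1, Accommodate gives 12. Proposed Accommodate is best. ✓
The incumbent (cost type high-cost), facing Enter: Fight gives 8, Accommodate gives 9. Proposed Accommodate is best. ✓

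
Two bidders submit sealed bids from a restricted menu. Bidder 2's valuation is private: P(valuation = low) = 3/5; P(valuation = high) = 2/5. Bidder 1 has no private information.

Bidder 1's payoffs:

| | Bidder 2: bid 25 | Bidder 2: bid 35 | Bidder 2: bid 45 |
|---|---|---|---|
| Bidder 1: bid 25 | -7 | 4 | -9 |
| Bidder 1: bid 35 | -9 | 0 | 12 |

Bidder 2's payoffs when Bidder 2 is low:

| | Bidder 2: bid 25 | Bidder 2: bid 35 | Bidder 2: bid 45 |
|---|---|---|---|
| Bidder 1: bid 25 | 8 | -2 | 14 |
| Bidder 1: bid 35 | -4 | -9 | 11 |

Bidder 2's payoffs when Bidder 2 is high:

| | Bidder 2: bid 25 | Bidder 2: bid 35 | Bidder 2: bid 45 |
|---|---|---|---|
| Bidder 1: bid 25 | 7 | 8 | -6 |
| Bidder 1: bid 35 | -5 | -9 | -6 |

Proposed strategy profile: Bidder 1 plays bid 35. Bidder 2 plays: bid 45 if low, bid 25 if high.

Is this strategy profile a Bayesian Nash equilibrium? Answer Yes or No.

Bidder 1 plays bid 35: E[bid 35] = 3/5·(12) + 2/5·(-9) = 18/5; E[bid 25] = -41/5. Best-responding. ✓
Bidder 2 (valuation low), facing bid 35: bid 25 gives -4, bid 35 gives -9, bid 45 gives 11. Proposed bid 45 is best. ✓
Bidder 2 (valuation high), facing bid 35: bid 25 gives -5, bid 35 gives -9, bid 45 gives -6. Proposed bid 25 is best. ✓

Yes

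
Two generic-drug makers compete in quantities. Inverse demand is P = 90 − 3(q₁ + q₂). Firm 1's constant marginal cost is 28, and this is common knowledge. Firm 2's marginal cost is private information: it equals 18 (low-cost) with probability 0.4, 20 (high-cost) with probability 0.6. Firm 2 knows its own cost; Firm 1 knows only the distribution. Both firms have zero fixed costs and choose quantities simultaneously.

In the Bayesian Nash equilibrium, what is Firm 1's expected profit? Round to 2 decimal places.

Each type of Firm 2 best-responds to q₁; Firm 1 best-responds to the expected q₂ over Firm 2's types.
Firm 2 with cost c maximizes (90 − 3(q₁+q₂) − c)·q₂, giving q₂(c) = (90 − c − 3q₁)/6.
E[c₂] = 0.4·18 + 0.6·20 = 19.2
Firm 1's FOC against E[q₂] yields q₁ = (90 − 2·28 + E[c₂])/9 = (90 − 56 + 19.2)/9 = 5.91111.
E[P] = 90 − 3·(q₁ + E[q₂]) = 45.7333; Firm 1's expected profit = (E[P] − 28)·q₁ = (45.7333 − 28)·5.91111 = 104.824.

104.82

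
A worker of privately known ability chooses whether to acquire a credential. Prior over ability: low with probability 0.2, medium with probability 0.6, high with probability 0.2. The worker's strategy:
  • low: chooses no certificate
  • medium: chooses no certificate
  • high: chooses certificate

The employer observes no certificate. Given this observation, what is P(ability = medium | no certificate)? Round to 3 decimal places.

P(no certificate) = 0.2·1 + 0.6·1 + 0.2·0 = 0.8
P(medium | no certificate) = (0.6·1) / 0.8 = 0.6 / 0.8 = 0.75

0.750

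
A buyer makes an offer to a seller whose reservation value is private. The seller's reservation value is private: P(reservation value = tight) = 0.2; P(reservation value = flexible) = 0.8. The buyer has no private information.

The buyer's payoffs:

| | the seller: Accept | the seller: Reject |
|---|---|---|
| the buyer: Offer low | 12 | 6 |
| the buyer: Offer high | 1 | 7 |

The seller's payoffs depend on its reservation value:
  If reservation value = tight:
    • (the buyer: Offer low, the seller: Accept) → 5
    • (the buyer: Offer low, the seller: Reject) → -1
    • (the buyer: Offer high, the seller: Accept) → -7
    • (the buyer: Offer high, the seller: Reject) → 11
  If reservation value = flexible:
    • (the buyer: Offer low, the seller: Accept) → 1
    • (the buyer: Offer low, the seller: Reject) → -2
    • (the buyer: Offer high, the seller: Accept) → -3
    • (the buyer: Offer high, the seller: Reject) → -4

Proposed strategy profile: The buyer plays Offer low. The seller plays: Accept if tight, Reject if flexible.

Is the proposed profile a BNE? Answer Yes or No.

A profile is a BNE iff every type of every player is best-responding given beliefs about the other side.
The buyer plays Offer low: E[Offer low] = 0.2·(12) + 0.8·(6) = 7.2; E[Offer high] = 5.8. Best-responding. ✓
The seller (reservation value tight), facing Offer low: Accept gives 5, Reject gives -1. Proposed Accept is best. ✓
The seller (reservation value flexible), facing Offer low: Accept gives 1, Reject gives -2. Proposed Reject is not best — profitable deviation exists. ✗

No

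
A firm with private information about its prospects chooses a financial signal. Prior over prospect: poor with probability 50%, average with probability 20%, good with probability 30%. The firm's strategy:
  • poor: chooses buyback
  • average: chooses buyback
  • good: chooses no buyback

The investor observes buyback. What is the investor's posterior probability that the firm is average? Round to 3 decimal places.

P(buyback) = 0.5·1 + 0.2·1 + 0.3·0 = 0.7
P(average | buyback) = (0.2·1) / 0.7 = 0.2 / 0.7 = 0.285714

0.286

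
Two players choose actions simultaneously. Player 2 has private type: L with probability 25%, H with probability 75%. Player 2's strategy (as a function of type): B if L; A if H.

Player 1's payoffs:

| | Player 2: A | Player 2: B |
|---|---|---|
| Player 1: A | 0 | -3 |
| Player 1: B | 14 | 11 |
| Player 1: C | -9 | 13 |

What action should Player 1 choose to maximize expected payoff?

B

E[A] = 0.25·(-3) + 0.75·(0) = -0.75
E[B] = 0.25·(11) + 0.75·(14) = 13.25
E[C] = 0.25·(13) + 0.75·(-9) = -3.5
Best response: B (13.25 is the largest).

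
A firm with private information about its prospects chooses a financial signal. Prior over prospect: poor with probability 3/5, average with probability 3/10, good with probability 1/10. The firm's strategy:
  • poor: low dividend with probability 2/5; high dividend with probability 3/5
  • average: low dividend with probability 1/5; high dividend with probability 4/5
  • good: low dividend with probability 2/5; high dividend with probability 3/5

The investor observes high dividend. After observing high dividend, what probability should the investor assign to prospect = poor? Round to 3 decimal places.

Apply Bayes' rule using the sender's strategy as the likelihood.
P(high dividend) = (3/5)·(3/5) + (3/10)·(4/5) + (1/10)·(3/5) = 33/50
P(poor | high dividend) = ((3/5)·(3/5)) / (33/50) = (9/25) / (33/50) = 6/11

0.545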